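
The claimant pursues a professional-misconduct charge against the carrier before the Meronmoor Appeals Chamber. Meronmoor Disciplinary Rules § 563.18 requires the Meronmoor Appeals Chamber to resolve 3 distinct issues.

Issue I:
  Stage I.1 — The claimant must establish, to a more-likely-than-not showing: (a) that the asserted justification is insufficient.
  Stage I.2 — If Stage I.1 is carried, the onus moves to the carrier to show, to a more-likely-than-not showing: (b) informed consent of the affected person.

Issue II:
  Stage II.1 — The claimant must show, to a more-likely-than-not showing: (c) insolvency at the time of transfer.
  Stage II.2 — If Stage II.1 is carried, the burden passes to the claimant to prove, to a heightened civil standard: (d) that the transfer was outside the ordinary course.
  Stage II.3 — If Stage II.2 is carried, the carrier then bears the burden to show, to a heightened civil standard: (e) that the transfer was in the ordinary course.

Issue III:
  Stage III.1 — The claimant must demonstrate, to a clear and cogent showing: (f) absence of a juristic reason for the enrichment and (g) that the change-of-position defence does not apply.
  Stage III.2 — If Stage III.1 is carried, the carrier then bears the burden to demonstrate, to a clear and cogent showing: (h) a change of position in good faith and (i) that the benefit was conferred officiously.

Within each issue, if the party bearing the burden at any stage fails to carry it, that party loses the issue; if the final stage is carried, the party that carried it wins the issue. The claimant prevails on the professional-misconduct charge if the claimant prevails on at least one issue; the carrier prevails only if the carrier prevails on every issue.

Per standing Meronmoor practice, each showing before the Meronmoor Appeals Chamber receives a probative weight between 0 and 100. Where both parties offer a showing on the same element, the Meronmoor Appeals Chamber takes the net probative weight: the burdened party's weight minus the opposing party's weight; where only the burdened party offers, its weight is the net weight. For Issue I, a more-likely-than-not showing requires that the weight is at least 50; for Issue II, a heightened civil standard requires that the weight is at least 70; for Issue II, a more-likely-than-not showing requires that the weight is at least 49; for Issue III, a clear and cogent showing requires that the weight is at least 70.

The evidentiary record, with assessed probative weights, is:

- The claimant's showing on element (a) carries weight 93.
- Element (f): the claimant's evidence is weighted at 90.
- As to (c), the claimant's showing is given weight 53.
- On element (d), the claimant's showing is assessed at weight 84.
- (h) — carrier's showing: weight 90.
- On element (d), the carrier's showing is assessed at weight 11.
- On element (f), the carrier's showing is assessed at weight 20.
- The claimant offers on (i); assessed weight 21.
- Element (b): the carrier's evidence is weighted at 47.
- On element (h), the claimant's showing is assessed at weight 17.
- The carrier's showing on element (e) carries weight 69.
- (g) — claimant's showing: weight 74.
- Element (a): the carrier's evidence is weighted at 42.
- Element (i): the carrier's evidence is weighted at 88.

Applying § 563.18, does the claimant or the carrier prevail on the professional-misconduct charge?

— Issue I —
Stage I.1 (claimant, a more-likely-than-not showing, weight is at least 50): (a) net 93−42=51 ≥ 50 — meets.
  All elements met. The burden passes to the carrier.
Stage I.2 (carrier, a more-likely-than-not showing, weight is at least 50): (b) 47 < 50 — fails.
  Stage I.2 not carried; the carrier fails its burden.
The claimant prevails on this issue.
— Issue II —
At Stage II.1 the claimant must meet a more-likely-than-not showing (weight is at least 49): on (c) the weight is 53, ≥ 49, so (c) meets the standard.
  Stage II.1 is satisfied; the claimant continues to bear the burden.
At Stage II.2 the claimant must meet a heightened civil standard (weight is at least 70): on (d) the weight is 84 less the opposing 11 gives net 73, which does reach 70, so (d) meets the standard.
  The claimant carries Stage II.2; the carrier now bears the burden.
At Stage II.3 the carrier must meet a heightened civil standard (weight is at least 70): on (e) the weight is 69, < 70, so (e) does not meet the standard.
  Stage II.3 not carried; the carrier fails its burden.
The claimant prevails on this issue.
— Issue III —
At Stage III.1 the claimant must meet a clear and cogent showing (weight is at least 70): on (f) the weight is 90 less the opposing 20 gives net 70, ≥ 70, so (f) meets the standard; on (g) the weight is 74, which does reach 70, so (g) meets the standard.
  Stage III.1 carried; the burden shifts to the carrier.
At Stage III.2 the carrier must meet a clear and cogent showing (weight is at least 70): on (h) the weight is 90 less the opposing 17 gives net 73, which does reach 70, so (h) meets the standard; on (i) the weight is 88 less the opposing 21 gives net 67, < 70, so (i) does not meet the standard.
  Not every element is met, so the carrier fails to carry Stage III.2.
So the claimant prevails on this issue.
Per-issue: Issue I → claimant; Issue II → claimant; Issue III → claimant. The claimant must prevail on at least one issue; overall, the claimant prevails.

claimant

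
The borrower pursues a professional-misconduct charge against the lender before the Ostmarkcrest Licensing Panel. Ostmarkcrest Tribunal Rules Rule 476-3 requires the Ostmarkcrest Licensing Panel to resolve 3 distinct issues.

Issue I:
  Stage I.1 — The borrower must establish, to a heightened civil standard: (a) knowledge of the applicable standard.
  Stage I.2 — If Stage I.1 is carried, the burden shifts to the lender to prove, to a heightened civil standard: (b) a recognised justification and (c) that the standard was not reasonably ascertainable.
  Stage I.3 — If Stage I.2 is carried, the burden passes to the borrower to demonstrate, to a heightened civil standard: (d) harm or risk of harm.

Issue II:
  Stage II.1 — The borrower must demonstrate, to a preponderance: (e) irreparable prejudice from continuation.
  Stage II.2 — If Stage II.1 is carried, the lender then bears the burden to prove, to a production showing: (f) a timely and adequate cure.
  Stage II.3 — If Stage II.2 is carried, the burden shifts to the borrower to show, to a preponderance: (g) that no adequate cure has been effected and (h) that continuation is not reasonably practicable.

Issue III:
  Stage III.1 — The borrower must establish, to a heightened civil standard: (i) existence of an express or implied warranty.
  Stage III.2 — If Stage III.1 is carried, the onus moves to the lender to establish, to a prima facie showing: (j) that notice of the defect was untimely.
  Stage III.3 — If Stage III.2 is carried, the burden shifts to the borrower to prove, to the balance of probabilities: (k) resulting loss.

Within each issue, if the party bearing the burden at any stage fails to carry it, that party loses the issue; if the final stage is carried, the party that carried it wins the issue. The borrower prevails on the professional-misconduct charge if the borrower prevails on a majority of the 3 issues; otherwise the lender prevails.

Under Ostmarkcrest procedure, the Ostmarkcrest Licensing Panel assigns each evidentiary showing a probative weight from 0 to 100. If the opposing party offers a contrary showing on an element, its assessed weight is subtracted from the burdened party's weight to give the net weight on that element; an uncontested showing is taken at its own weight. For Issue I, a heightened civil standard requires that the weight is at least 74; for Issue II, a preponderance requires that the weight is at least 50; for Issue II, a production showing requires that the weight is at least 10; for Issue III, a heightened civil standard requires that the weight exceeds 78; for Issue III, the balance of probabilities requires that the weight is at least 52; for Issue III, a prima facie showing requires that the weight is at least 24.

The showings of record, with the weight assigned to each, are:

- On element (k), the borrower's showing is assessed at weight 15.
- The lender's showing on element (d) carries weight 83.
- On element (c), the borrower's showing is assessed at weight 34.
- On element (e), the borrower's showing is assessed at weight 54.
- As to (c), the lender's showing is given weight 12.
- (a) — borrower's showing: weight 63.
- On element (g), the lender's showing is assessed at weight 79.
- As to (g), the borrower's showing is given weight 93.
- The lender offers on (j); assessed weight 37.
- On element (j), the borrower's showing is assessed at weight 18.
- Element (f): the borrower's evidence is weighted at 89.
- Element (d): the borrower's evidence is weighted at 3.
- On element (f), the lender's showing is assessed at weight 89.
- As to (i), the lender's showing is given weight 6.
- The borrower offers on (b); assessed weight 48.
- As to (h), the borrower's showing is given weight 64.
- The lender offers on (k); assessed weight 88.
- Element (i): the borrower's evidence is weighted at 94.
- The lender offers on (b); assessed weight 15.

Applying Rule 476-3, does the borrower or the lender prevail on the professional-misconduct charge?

borrower

— Issue I —
At Stage I.1 the borrower must meet a heightened civil standard (weight is at least 74): on (a) the weight is 63, which does not reach 74, so (a) does not meet the standard.
  Stage I.1 not carried; the borrower fails its burden.
The lender prevails on this issue.
— Issue II —
Stage II.1 (borrower, a preponderance, weight is at least 50): (e) 54 ≥ 50 — meets.
  All elements met. The burden passes to the lender.
Stage II.2 (lender, a production showing, weight is at least 10): (f) net 89−89=0 < 10 — fails.
  Not every element is met, so the lender fails to carry Stage II.2.
The analysis ends at Stage II.2; the borrower prevails on this issue.
— Issue III —
Stage III.1 (borrower, a heightened civil standard, weight exceeds 78): (i) net 94−6=88 > 78 — meets.
  The borrower carries Stage III.1; the lender now bears the burden.
Stage III.2 (lender, a prima facie showing, weight is at least 24): (j) net 37−18=19 < 24 — fails.
  Not every element is met, so the lender fails to carry Stage III.2.
The borrower prevails on this issue.
Per-issue: Issue I → lender; Issue II → borrower; Issue III → borrower. The borrower must prevail on a majority of issues; overall, the borrower prevails.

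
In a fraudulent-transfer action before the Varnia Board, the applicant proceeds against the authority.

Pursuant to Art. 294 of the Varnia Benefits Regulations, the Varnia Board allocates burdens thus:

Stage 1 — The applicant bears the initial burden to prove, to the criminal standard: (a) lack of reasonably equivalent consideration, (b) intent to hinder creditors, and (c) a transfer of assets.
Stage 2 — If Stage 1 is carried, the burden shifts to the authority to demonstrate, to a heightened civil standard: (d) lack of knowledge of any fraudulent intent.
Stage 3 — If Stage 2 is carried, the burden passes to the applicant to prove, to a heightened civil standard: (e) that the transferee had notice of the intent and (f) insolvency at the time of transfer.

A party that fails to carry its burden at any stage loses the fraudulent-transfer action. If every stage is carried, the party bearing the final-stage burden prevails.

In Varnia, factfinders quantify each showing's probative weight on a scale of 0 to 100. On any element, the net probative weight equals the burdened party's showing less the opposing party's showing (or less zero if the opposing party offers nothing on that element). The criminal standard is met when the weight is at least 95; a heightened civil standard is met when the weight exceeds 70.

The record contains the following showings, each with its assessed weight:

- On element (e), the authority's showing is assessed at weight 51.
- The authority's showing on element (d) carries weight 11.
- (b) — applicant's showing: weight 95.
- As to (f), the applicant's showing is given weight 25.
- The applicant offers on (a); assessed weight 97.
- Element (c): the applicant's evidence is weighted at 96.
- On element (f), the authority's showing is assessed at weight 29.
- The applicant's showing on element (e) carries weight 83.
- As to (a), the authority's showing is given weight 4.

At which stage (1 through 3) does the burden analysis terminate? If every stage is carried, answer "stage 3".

stage 1

Stage 1 — burden on applicant; standard: the criminal standard (weight is at least 95).
    (a): 97 − 4 = 93 < 95 [not met]
    (b): 95 ≥ 95 [met]
    (c): 96 ≥ 95 [met]
  Not every element is met, so the applicant fails to carry Stage 1.
So the authority prevails.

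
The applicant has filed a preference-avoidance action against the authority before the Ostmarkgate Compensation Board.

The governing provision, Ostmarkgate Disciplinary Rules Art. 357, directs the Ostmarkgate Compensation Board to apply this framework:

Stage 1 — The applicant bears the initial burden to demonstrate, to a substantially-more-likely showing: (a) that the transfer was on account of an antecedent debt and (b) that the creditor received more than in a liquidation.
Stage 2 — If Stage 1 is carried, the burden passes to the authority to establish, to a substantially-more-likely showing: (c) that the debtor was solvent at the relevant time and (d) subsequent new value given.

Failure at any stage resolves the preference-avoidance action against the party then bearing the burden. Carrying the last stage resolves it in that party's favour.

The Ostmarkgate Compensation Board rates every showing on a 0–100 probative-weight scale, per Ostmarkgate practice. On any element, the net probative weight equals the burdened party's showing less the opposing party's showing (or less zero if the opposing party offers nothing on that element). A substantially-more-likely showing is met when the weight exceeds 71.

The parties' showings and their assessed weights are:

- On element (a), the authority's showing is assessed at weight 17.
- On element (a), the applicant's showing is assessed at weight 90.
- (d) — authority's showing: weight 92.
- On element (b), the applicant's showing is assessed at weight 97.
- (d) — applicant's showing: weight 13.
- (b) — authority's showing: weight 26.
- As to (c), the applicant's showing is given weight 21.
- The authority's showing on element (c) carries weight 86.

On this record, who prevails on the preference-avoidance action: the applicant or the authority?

authority

At Stage 1 the applicant must meet a substantially-more-likely showing (weight exceeds 71): on (a) the weight is 90 less the opposing 17 gives net 73, which does exceed 71, so (a) meets the standard; on (b) the weight is 97 less the opposing 26 gives net 71, ≤ 71, so (b) does not meet the standard.
  Not every element is met, so the applicant fails to carry Stage 1.
The analysis ends at Stage 1; the authority prevails.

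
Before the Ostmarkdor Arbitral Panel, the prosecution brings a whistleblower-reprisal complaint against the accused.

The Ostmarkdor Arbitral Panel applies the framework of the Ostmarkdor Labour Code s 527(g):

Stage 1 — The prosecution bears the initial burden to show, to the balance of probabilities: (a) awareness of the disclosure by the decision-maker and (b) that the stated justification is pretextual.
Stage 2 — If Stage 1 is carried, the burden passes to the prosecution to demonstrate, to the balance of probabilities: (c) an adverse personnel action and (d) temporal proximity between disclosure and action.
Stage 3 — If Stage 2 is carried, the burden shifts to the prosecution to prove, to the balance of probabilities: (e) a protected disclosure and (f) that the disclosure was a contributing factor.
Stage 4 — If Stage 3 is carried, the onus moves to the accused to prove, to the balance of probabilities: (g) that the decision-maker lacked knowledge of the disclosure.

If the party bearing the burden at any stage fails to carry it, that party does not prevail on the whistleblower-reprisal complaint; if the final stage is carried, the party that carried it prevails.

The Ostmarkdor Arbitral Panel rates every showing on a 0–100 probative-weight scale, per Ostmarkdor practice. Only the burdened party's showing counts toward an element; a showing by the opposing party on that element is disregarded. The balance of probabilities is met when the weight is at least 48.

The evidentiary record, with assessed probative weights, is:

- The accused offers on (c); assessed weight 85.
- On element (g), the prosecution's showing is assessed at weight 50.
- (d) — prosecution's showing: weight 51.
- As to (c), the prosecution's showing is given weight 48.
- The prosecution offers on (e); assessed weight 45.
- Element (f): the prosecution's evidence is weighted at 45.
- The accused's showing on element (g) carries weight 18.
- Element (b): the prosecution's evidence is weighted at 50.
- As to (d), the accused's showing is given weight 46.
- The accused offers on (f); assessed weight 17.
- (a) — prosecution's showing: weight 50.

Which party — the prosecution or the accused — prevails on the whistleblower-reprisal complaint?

Stage 1 — burden on prosecution; standard: the balance of probabilities (weight is at least 48).
    (a): 50 ≥ 48 [met]
    (b): 50 ≥ 48 [met]
  All elements met. The prosecution retains the burden for Stage 2.
Stage 2 — burden on prosecution; standard: the balance of probabilities (weight is at least 48).
    (c): 48 (accused's 85 disregarded) ≥ 48 [met]
    (d): 51 (accused's 46 disregarded) ≥ 48 [met]
  Stage 2 is satisfied; the prosecution continues to bear the burden.
Stage 3 — burden on prosecution; standard: the balance of probabilities (weight is at least 48).
    (e): 45 < 48 [not met]
    (f): 45 (accused's 17 disregarded) < 48 [not met]
  Not every element is met, so the prosecution fails to carry Stage 3.
The accused prevails.

accused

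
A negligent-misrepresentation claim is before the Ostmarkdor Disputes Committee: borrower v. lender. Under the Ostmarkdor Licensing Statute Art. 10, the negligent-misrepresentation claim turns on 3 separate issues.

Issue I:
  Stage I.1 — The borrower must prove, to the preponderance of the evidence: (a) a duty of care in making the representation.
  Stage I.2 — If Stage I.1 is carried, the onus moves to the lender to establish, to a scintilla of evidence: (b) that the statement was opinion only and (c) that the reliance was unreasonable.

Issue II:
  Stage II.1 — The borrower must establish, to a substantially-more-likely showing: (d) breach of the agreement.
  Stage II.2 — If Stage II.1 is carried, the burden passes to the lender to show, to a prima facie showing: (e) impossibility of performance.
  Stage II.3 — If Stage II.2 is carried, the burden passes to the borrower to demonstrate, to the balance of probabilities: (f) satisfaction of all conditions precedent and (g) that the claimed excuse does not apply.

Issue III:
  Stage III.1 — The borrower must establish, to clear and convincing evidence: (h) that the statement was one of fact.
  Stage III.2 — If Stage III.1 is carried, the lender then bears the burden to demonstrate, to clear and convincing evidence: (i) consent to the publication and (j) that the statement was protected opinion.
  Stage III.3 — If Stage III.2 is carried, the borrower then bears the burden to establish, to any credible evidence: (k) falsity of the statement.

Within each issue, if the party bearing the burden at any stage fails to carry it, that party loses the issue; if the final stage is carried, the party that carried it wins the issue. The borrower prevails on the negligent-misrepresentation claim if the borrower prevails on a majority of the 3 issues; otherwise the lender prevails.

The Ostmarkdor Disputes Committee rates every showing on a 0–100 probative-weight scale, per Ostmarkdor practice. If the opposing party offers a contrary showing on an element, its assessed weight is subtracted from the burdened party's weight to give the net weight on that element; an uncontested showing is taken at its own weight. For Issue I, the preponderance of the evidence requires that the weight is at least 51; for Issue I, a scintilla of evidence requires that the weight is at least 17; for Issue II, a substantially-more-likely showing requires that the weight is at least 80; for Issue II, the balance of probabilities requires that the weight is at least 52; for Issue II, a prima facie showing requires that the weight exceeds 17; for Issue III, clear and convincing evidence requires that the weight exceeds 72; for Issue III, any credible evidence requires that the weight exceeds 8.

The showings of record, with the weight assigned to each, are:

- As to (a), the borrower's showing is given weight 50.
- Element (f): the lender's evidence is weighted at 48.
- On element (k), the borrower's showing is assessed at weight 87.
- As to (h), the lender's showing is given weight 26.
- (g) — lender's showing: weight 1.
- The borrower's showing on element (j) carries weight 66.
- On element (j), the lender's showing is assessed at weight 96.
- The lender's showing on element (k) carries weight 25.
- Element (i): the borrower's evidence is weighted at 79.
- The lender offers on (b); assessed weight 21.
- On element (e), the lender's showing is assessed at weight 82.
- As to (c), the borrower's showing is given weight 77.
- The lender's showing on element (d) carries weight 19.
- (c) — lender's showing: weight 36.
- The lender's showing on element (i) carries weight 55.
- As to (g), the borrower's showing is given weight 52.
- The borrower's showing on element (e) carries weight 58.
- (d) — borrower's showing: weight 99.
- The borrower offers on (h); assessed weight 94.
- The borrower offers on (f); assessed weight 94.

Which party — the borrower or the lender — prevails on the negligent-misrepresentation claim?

— Issue I —
Stage I.1 (borrower, the preponderance of the evidence, weight is at least 51): (a) 50 < 51 — fails.
  Not every element is met, so the borrower fails to carry Stage I.1.
The lender prevails on this issue.
— Issue II —
At Stage II.1 the borrower must meet a substantially-more-likely showing (weight is at least 80): on (d) the weight is 99 less the opposing 19 gives net 80, ≥ 80, so (d) meets the standard.
  Stage II.1 carried; the burden shifts to the lender.
At Stage II.2 the lender must meet a prima facie showing (weight exceeds 17): on (e) the weight is 82 less the opposing 58 gives net 24, which does exceed 17, so (e) meets the standard.
  Stage II.2 is satisfied; the onus moves to the borrower.
At Stage II.3 the borrower must meet the balance of probabilities (weight is at least 52): on (f) the weight is 94 less the opposing 48 gives net 46, < 52, so (f) does not meet the standard; on (g) the weight is 52 less the opposing 1 gives net 51, which does not reach 52, so (g) does not meet the standard.
  Stage II.3 not carried; the borrower fails its burden.
The analysis ends at Stage II.3; the lender prevails on this issue.
— Issue III —
At Stage III.1 the borrower must meet clear and convincing evidence (weight exceeds 72): on (h) the weight is 94 less the opposing 26 gives net 68, ≤ 72, so (h) does not meet the standard.
  The borrower does not carry Stage III.1.
So the lender prevails on this issue.
Per-issue: Issue I → lender; Issue II → lender; Issue III → lender. The borrower must prevail on a majority of issues; overall, the lender prevails.

lender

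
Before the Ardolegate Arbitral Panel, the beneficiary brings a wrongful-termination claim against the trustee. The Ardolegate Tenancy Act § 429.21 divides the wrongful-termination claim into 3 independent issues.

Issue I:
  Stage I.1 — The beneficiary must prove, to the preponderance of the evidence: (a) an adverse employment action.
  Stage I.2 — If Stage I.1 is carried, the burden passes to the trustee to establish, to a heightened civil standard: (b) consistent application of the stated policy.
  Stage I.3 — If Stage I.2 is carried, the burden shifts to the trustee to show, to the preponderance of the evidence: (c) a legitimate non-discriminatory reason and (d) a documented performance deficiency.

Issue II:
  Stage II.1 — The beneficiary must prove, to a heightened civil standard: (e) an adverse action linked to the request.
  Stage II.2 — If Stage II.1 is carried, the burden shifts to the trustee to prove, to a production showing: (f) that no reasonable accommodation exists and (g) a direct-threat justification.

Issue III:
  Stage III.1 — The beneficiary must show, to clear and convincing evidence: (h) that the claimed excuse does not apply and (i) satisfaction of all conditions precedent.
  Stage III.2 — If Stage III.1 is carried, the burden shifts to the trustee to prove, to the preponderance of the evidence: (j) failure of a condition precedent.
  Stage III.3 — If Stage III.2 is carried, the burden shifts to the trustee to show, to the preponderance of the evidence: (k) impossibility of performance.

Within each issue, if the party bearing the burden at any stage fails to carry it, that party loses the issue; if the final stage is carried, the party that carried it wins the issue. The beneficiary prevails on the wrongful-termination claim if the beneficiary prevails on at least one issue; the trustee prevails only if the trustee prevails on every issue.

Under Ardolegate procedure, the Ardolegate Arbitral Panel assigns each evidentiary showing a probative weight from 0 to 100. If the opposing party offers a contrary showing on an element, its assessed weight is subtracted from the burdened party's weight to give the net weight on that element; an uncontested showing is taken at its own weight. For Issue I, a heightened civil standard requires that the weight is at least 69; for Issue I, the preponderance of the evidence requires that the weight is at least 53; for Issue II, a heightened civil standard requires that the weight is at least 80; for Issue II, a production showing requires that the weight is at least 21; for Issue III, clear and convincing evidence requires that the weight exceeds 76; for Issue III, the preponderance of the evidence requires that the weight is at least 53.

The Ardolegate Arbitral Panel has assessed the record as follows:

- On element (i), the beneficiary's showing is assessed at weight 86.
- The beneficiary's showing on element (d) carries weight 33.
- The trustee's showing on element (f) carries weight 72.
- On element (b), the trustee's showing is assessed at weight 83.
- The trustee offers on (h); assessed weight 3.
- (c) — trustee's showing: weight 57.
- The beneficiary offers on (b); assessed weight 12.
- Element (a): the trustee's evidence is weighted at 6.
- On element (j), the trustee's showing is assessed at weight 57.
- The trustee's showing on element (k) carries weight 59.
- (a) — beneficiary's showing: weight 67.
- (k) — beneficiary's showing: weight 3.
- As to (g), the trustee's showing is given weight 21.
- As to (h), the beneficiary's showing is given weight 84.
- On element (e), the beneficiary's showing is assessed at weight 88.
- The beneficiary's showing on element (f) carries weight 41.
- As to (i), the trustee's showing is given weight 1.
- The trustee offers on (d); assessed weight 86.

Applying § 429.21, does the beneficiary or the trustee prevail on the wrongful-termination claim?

trustee

— Issue I —
Stage I.1 — burden on beneficiary; standard: the preponderance of the evidence (weight is at least 53).
    (a): 67 − 6 = 61 ≥ 53 [met]
  All elements met. The burden passes to the trustee.
Stage I.2 — burden on trustee; standard: a heightened civil standard (weight is at least 69).
    (b): 83 − 12 = 71 ≥ 69 [met]
  All elements met. The trustee retains the burden for Stage I.3.
Stage I.3 — burden on trustee; standard: the preponderance of the evidence (weight is at least 53).
    (c): 57 ≥ 53 [met]
    (d): 86 − 33 = 53 ≥ 53 [met]
  The trustee carries the last stage.
Every stage carried; the trustee prevails on this issue.
— Issue II —
Stage II.1 — burden on beneficiary; standard: a heightened civil standard (weight is at least 80).
    (e): 88 ≥ 80 [met]
  Stage II.1 is satisfied; the onus moves to the trustee.
Stage II.2 — burden on trustee; standard: a production showing (weight is at least 21).
    (f): 72 − 41 = 31 ≥ 21 [met]
    (g): 21 ≥ 21 [met]
  All elements met at the final stage.
Every stage carried; the trustee prevails on this issue.
— Issue III —
Stage III.1 — burden on beneficiary; standard: clear and convincing evidence (weight exceeds 76).
    (h): 84 − 3 = 81 > 76 [met]
    (i): 86 − 1 = 85 > 76 [met]
  Stage III.1 is satisfied; the onus moves to the trustee.
Stage III.2 — burden on trustee; standard: the preponderance of the evidence (weight is at least 53).
    (j): 57 ≥ 53 [met]
  Stage III.2 carried; the burden remains with the trustee.
Stage III.3 — burden on trustee; standard: the preponderance of the evidence (weight is at least 53).
    (k): 59 − 3 = 56 ≥ 53 [met]
  Stage III.3 carried; the final stage is satisfied.
With every stage satisfied, the trustee prevails on this issue.
Per-issue: Issue I → trustee; Issue II → trustee; Issue III → trustee. The beneficiary must prevail on at least one issue; overall, the trustee prevails.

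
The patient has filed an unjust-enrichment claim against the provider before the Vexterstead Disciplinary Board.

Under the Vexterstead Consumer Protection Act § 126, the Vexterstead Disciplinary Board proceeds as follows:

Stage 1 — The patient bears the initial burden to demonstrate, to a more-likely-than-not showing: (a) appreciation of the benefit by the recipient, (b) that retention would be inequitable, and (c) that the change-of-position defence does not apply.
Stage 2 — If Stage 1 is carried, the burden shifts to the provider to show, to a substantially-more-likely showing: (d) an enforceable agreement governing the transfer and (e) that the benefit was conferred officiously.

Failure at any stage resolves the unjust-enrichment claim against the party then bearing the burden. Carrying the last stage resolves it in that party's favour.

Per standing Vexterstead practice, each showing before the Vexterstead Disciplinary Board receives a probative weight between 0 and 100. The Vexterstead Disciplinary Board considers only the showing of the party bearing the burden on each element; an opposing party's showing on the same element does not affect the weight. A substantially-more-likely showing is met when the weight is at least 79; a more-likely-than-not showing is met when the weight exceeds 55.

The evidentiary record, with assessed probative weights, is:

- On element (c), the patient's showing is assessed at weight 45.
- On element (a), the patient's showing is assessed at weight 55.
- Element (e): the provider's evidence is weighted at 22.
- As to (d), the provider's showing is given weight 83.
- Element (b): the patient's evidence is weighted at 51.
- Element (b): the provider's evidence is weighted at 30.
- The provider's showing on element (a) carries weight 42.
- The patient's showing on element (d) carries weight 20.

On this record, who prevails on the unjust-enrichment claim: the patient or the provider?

At Stage 1 the patient must meet a more-likely-than-not showing (weight exceeds 55): on (a) the weight is 55 (the provider's 42 is given no effect), which does not exceed 55, so (a) does not meet the standard; on (b) the weight is 51 (the provider's 30 is given no effect), which does not exceed 55, so (b) does not meet the standard; on (c) the weight is 45, ≤ 55, so (c) does not meet the standard.
  Stage 1 not carried; the patient fails its burden.
The provider prevails.

provider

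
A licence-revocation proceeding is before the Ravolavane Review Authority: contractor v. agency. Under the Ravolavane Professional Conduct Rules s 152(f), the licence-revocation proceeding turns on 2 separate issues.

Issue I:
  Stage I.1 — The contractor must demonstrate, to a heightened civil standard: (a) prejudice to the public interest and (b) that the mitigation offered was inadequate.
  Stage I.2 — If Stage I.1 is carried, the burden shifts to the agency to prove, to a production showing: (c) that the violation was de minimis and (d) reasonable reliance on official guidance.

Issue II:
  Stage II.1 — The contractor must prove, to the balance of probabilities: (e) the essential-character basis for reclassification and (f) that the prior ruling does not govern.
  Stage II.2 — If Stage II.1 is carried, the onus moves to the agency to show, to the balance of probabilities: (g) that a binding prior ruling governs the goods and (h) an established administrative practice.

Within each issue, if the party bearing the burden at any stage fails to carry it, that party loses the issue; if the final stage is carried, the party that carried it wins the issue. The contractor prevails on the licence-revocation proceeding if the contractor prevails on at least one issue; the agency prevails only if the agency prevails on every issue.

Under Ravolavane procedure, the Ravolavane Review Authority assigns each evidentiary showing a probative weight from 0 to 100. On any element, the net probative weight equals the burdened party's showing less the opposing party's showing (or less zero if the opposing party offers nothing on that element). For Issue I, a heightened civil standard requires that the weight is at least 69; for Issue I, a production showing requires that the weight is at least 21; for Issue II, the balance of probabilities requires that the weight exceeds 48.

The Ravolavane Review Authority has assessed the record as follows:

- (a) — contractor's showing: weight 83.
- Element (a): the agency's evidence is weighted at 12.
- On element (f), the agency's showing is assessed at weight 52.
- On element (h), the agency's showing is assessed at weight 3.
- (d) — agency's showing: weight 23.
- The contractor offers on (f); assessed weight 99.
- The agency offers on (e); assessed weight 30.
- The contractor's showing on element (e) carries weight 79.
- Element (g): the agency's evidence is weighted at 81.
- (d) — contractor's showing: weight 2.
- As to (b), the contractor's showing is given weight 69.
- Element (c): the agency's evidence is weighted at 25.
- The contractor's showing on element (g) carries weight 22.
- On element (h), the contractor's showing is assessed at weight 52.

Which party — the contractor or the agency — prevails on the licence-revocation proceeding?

agency

— Issue I —
Stage I.1 — burden on contractor; standard: a heightened civil standard (weight is at least 69).
    (a): 83 − 12 = 71 ≥ 69 [met]
    (b): 69 ≥ 69 [met]
  All elements met. The burden passes to the agency.
Stage I.2 — burden on agency; standard: a production showing (weight is at least 21).
    (c): 25 ≥ 21 [met]
    (d): 23 − 2 = 21 ≥ 21 [met]
  All elements met at the final stage.
With every stage satisfied, the agency prevails on this issue.
— Issue II —
At Stage II.1 the contractor must meet the balance of probabilities (weight exceeds 48): on (e) the weight is 79 less the opposing 30 gives net 49, which does exceed 48, so (e) meets the standard; on (f) the weight is 99 less the opposing 52 gives net 47, which does not exceed 48, so (f) does not meet the standard.
  The contractor does not carry Stage II.1.
So the agency prevails on this issue.
Per-issue: Issue I → agency; Issue II → agency. The contractor must prevail on at least one issue; overall, the agency prevails.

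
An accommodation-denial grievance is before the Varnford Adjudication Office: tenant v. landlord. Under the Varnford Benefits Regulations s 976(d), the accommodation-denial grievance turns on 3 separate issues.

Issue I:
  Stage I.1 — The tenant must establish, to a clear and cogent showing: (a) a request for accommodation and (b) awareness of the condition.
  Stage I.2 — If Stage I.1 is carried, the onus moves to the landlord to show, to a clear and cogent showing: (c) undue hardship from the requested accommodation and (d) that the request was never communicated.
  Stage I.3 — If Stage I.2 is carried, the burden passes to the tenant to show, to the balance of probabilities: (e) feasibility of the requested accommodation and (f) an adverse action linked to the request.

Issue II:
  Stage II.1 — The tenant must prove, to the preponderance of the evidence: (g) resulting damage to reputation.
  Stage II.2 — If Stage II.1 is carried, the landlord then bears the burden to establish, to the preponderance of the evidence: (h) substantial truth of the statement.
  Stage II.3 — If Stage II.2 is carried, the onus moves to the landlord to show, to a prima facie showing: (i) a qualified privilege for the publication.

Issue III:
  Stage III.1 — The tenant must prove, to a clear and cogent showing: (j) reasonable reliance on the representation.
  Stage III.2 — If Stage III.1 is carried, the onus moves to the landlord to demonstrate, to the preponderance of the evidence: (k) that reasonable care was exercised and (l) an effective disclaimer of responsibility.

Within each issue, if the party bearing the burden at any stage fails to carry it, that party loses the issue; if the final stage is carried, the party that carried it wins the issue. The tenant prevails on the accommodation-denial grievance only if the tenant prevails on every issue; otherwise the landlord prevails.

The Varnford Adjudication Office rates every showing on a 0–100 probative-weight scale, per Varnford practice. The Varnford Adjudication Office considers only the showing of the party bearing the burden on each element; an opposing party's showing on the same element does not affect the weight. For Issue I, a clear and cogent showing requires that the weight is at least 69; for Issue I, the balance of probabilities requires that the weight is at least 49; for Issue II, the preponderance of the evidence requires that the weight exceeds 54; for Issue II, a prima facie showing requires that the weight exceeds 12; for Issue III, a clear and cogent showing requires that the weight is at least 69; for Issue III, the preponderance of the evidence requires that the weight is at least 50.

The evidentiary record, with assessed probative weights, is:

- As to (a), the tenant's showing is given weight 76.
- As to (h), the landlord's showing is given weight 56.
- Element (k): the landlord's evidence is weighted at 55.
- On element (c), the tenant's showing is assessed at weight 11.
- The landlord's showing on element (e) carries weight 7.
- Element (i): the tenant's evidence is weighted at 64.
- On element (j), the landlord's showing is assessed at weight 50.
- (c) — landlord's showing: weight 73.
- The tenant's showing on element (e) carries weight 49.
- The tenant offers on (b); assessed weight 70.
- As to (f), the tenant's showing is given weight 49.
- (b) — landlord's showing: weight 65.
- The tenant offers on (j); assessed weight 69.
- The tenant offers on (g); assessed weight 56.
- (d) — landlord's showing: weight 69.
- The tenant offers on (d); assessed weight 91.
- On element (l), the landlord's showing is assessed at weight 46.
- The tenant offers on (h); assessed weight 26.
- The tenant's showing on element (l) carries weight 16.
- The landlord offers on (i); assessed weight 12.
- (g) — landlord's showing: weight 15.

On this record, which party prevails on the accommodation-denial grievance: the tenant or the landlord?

— Issue I —
Stage I.1 (tenant, a clear and cogent showing, weight is at least 69): (a) 76 ≥ 69 — meets; (b) 70 (landlord's 65 disregarded) ≥ 69 — meets.
  Stage I.1 is satisfied; the onus moves to the landlord.
Stage I.2 (landlord, a clear and cogent showing, weight is at least 69): (c) 73 (tenant's 11 disregarded) ≥ 69 — meets; (d) 69 (tenant's 91 disregarded) ≥ 69 — meets.
  All elements met. The burden passes to the tenant.
Stage I.3 (tenant, the balance of probabilities, weight is at least 49): (e) 49 (landlord's 7 disregarded) ≥ 49 — meets; (f) 49 ≥ 49 — meets.
  All elements met at the final stage.
Every stage carried; the tenant prevails on this issue.
— Issue II —
At Stage II.1 the tenant must meet the preponderance of the evidence (weight exceeds 54): on (g) the weight is 56 (the landlord's 15 is given no effect), which does exceed 54, so (g) meets the standard.
  All elements met. The burden passes to the landlord.
At Stage II.2 the landlord must meet the preponderance of the evidence (weight exceeds 54): on (h) the weight is 56 (the tenant's 26 is given no effect), which does exceed 54, so (h) meets the standard.
  Stage II.2 is satisfied; the landlord continues to bear the burden.
At Stage II.3 the landlord must meet a prima facie showing (weight exceeds 12): on (i) the weight is 12 (the tenant's 64 is given no effect), ≤ 12, so (i) does not meet the standard.
  Not every element is met, so the landlord fails to carry Stage II.3.
The analysis ends at Stage II.3; the tenant prevails on this issue.
— Issue III —
Stage III.1 (tenant, a clear and cogent showing, weight is at least 69): (j) 69 (landlord's 50 disregarded) ≥ 69 — meets.
  Stage III.1 is satisfied; the onus moves to the landlord.
Stage III.2 (landlord, the preponderance of the evidence, weight is at least 50): (k) 55 ≥ 50 — meets; (l) 46 (tenant's 16 disregarded) < 50 — fails.
  The landlord does not carry Stage III.2.
So the tenant prevails on this issue.
Per-issue: Issue I → tenant; Issue II → tenant; Issue III → tenant. The tenant must prevail on every issue; overall, the tenant prevails.

tenant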